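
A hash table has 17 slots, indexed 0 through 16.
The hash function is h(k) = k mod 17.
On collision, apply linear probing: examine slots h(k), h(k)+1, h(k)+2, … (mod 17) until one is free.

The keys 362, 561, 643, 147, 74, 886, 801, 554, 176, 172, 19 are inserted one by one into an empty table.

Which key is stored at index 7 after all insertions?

176

Insert 362: h=5, slot 5 empty -> index 5.
Insert 561: h=0, slot 0 empty -> index 0.
Insert 643: h=14, slot 14 empty -> index 14.
Insert 147: h=11, slot 11 empty -> index 11.
Insert 74: h=6, slot 6 empty -> index 6.
Insert 886: h=2, slot 2 empty -> index 2.
Insert 801: h=2, slot 2 occupied -> index 3.
Insert 554: h=10, slot 10 empty -> index 10.
Insert 176: h=6, slot 6 occupied -> index 7.
Insert 172: h=2, slots 2,3 occupied -> index 4.
Insert 19: h=2, slots 2,3,4,5,6,7 occupied -> index 8.
Table: [561, —, 886, 801, 172, 362, 74, 176, 19, —, 554, 147, —, —, 643, —, —]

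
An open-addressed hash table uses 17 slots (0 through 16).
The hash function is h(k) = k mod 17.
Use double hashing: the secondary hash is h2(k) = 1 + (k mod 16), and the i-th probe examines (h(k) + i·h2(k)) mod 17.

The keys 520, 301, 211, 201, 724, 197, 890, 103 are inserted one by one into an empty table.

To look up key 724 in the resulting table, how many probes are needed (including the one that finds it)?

2

Insert 520: h=10, slot 10 empty → index 10.
Insert 301: h=12, slot 12 empty → index 12.
Insert 211: h=7, slot 7 empty → index 7.
Insert 201: h=14, slot 14 empty → index 14.
Insert 724: h=10, h2=5, slot 10 occupied → index 15.
Insert 197: h=10, h2=6, slot 10 occupied → index 16.
Insert 890: h=6, slot 6 empty → index 6.
Insert 103: h=1, slot 1 empty → index 1.
Table: [∅, 103, ∅, ∅, ∅, ∅, 890, 211, ∅, ∅, 520, ∅, 301, ∅, 201, 724, 197]
Lookup 724: h=10, h2=5, probe 10,15 → found at 15.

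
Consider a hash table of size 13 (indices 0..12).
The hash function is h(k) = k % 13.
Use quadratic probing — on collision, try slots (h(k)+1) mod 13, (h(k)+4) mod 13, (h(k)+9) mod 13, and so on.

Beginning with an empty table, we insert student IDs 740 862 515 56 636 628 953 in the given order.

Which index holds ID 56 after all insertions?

5

740: h=12 -> slot 12
862: h=4 -> slot 4
515: h=8 -> slot 8
56: h=4, probe 4,5 -> slot 5
636: h=12, probe 12,0 -> slot 0
628: h=4, probe 4,5,8,0,7 -> slot 7
953: h=4, probe 4,5,8,0,7,3 -> slot 3
Table: [636, ∅, ∅, 953, 862, 56, ∅, 628, 515, ∅, ∅, ∅, 740]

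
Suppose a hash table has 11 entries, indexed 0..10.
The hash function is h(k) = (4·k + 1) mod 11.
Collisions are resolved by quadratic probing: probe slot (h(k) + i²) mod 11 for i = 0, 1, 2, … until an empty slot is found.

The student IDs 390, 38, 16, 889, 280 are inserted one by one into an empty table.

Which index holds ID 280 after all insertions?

8

390: h=10 → slot 10
38: h=10, probe 10,0 → slot 0
16: h=10, probe 10,0,3 → slot 3
889: h=4 → slot 4
280: h=10, probe 10,0,3,8 → slot 8
Table: [38, —, —, 16, 889, —, —, —, 280, —, 390]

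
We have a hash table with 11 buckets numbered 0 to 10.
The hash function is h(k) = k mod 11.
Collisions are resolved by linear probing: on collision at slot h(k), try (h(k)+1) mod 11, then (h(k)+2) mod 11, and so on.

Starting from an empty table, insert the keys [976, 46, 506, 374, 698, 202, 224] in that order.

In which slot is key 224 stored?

6

976: h=8 -> slot 8
46: h=2 -> slot 2
506: h=0 -> slot 0
374: h=0, probe 0,1 -> slot 1
698: h=5 -> slot 5
202: h=4 -> slot 4
224: h=4, probe 4,5,6 -> slot 6
Table: [506, 374, 46, -, 202, 698, 224, -, 976, -, -]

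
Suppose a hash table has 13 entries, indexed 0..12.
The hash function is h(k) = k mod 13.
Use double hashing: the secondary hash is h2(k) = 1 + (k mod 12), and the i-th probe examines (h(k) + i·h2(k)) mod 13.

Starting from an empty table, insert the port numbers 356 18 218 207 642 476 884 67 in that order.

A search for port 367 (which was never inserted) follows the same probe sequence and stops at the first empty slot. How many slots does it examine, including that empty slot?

2

Insert 356: h=5, slot 5 empty => index 5.
Insert 18: h=5, h2=7, slot 5 occupied => index 12.
Insert 218: h=10, slot 10 empty => index 10.
Insert 207: h=12, h2=4, slot 12 occupied => index 3.
Insert 642: h=5, h2=7, slots 5,12 occupied => index 6.
Insert 476: h=8, slot 8 empty => index 8.
Insert 884: h=0, slot 0 empty => index 0.
Insert 67: h=2, slot 2 empty => index 2.
Table: [884, _, 67, 207, _, 356, 642, _, 476, _, 218, _, 18]
Lookup 367: h=3, h2=8, probe 3,11 → slot 11 empty, not found.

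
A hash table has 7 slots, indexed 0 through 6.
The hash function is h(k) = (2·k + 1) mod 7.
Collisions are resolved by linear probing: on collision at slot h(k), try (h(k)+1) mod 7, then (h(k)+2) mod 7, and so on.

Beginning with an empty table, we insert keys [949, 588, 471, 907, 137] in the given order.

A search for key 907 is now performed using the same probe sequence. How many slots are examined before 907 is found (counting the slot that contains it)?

949: h=2 -> slot 2
588: h=1 -> slot 1
471: h=5 -> slot 5
907: h=2, probe 2,3 -> slot 3
137: h=2, probe 2,3,4 -> slot 4
Table: [∅, 588, 949, 907, 137, 471, ∅]
Lookup 907: h=2, probe 2,3 → found at 3.

2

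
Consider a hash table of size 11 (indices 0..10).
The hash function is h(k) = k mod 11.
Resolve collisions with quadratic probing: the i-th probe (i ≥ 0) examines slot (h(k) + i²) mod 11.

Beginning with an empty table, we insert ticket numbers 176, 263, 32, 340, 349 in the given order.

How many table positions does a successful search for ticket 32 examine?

176 hashes to 0; slot 0 is free -> place at 0.
263 hashes to 10; slot 10 is free -> place at 10.
32 hashes to 10; 10,0 taken -> place at 3.
340 hashes to 10; 10,0,3 taken -> place at 8.
349 hashes to 8; 8 taken -> place at 9.
Table: [176, ., ., 32, ., ., ., ., 340, 349, 263]
Lookup 32: h=10, probe 10,0,3 → found at 3.

3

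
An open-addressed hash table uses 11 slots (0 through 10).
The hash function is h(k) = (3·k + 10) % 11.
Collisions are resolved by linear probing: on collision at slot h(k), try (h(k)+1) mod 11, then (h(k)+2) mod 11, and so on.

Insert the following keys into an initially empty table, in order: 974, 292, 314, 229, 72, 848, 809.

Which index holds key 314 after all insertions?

974: h=6 -> slot 6
292: h=6, probe 6,7 -> slot 7
314: h=6, probe 6,7,8 -> slot 8
229: h=4 -> slot 4
72: h=6, probe 6,7,8,9 -> slot 9
848: h=2 -> slot 2
809: h=6, probe 6,7,8,9,10 -> slot 10
Table: [—, —, 848, —, 229, —, 974, 292, 314, 72, 809]

8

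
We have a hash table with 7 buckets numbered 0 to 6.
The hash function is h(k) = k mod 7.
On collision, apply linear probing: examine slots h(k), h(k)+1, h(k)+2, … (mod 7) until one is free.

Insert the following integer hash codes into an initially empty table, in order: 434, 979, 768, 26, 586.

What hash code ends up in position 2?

586

434 hashes to 0; slot 0 is free -> place at 0.
979 hashes to 6; slot 6 is free -> place at 6.
768 hashes to 5; slot 5 is free -> place at 5.
26 hashes to 5; 5,6,0 taken -> place at 1.
586 hashes to 5; 5,6,0,1 taken -> place at 2.
Table: [434, 26, 586, _, _, 768, 979]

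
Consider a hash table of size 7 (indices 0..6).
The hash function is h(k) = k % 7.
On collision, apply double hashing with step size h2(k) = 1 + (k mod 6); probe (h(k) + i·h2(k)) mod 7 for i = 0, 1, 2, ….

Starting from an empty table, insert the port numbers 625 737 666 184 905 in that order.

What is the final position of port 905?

Insert 625: h=2, slot 2 empty => index 2.
Insert 737: h=2, h2=6, slot 2 occupied => index 1.
Insert 666: h=1, h2=1, slots 1,2 occupied => index 3.
Insert 184: h=2, h2=5, slot 2 occupied => index 0.
Insert 905: h=2, h2=6, slots 2,1,0 occupied => index 6.
Table: [184, 737, 625, 666, ∅, ∅, 905]

6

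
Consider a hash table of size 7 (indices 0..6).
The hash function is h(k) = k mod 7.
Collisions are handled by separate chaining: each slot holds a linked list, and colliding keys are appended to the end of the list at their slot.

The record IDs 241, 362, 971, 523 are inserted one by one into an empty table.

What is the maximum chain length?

3

241 → bucket 3
362 → bucket 5
971 → bucket 5 (collision)
523 → bucket 5 (collision)
Final buckets:
0: .
1: .
2: .
3: 241
4: .
5: 362 -> 971 -> 523
6: .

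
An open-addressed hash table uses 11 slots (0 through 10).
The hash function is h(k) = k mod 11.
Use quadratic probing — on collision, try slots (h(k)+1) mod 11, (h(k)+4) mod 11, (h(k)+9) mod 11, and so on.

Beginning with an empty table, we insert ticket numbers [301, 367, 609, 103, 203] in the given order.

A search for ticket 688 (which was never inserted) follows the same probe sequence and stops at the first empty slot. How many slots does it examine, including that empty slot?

Insert 301: h=4, slot 4 empty => index 4.
Insert 367: h=4, slot 4 occupied => index 5.
Insert 609: h=4, slots 4,5 occupied => index 8.
Insert 103: h=4, slots 4,5,8 occupied => index 2.
Insert 203: h=5, slot 5 occupied => index 6.
Table: [∅, ∅, 103, ∅, 301, 367, 203, ∅, 609, ∅, ∅]
Lookup 688: h=6, probe 6,7 → slot 7 empty, not found.

2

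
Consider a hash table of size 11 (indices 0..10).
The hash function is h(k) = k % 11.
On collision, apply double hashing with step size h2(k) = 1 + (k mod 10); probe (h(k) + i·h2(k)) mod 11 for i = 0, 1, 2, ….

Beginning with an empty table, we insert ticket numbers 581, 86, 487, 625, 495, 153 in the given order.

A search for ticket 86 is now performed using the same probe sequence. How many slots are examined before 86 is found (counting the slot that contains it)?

581: h=9 -> slot 9
86: h=9, h2=7, probe 9,5 -> slot 5
487: h=3 -> slot 3
625: h=9, h2=6, probe 9,4 -> slot 4
495: h=0 -> slot 0
153: h=10 -> slot 10
Table: [495, -, -, 487, 625, 86, -, -, -, 581, 153]
Lookup 86: h=9, h2=7, probe 9,5 → found at 5.

2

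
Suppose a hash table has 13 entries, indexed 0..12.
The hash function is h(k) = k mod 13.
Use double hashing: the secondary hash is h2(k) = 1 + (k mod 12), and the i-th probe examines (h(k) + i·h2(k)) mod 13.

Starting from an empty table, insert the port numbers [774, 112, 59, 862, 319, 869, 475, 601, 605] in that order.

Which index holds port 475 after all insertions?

Insert 774: h=7, slot 7 empty → index 7.
Insert 112: h=8, slot 8 empty → index 8.
Insert 59: h=7, h2=12, slot 7 occupied → index 6.
Insert 862: h=4, slot 4 empty → index 4.
Insert 319: h=7, h2=8, slot 7 occupied → index 2.
Insert 869: h=11, slot 11 empty → index 11.
Insert 475: h=7, h2=8, slots 7,2 occupied → index 10.
Insert 601: h=3, slot 3 empty → index 3.
Insert 605: h=7, h2=6, slot 7 occupied → index 0.
Table: [605, -, 319, 601, 862, -, 59, 774, 112, -, 475, 869, -]

10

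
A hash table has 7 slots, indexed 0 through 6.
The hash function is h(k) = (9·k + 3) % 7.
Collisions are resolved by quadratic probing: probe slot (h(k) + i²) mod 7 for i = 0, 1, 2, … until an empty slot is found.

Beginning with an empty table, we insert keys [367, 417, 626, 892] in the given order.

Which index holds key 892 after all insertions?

Insert 367: h=2, slot 2 empty => index 2.
Insert 417: h=4, slot 4 empty => index 4.
Insert 626: h=2, slot 2 occupied => index 3.
Insert 892: h=2, slots 2,3 occupied => index 6.
Table: [., ., 367, 626, 417, ., 892]

6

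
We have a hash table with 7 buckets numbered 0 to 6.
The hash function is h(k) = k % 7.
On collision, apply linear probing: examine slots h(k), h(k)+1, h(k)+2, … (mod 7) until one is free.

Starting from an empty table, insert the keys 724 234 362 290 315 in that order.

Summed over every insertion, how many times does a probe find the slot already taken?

Insert 724: h=3, slot 3 empty => index 3.
Insert 234: h=3, slot 3 occupied => index 4.
Insert 362: h=5, slot 5 empty => index 5.
Insert 290: h=3, slots 3,4,5 occupied => index 6.
Insert 315: h=0, slot 0 empty => index 0.
Table: [315, ., ., 724, 234, 362, 290]

4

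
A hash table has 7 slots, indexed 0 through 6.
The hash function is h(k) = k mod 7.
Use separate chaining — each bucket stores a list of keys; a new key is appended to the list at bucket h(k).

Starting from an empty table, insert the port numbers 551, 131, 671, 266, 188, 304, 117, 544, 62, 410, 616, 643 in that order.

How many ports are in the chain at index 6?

Insert 551: h=5, bucket 5 empty -> new chain.
Insert 131: h=5, bucket 5 nonempty -> append to chain.
Insert 671: h=6, bucket 6 empty -> new chain.
Insert 266: h=0, bucket 0 empty -> new chain.
Insert 188: h=6, bucket 6 nonempty -> append to chain.
Insert 304: h=3, bucket 3 empty -> new chain.
Insert 117: h=5, bucket 5 nonempty -> append to chain.
Insert 544: h=5, bucket 5 nonempty -> append to chain.
Insert 62: h=6, bucket 6 nonempty -> append to chain.
Insert 410: h=4, bucket 4 empty -> new chain.
Insert 616: h=0, bucket 0 nonempty -> append to chain.
Insert 643: h=6, bucket 6 nonempty -> append to chain.
Final buckets:
0: 266 -> 616
1: ∅
2: ∅
3: 304
4: 410
5: 551 -> 131 -> 117 -> 544
6: 671 -> 188 -> 62 -> 643

4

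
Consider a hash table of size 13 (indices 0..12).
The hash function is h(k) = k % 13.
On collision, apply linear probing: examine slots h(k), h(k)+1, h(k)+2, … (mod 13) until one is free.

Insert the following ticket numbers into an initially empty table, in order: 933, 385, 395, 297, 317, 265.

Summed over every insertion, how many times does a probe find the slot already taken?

933 hashes to 10; slot 10 is free → place at 10.
385 hashes to 8; slot 8 is free → place at 8.
395 hashes to 5; slot 5 is free → place at 5.
297 hashes to 11; slot 11 is free → place at 11.
317 hashes to 5; 5 taken → place at 6.
265 hashes to 5; 5,6 taken → place at 7.
Table: [—, —, —, —, —, 395, 317, 265, 385, —, 933, 297, —]

3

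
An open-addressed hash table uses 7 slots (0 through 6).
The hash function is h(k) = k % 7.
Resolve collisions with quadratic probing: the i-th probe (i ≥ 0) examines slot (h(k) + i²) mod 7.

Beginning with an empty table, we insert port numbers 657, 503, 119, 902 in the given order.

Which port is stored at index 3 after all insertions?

902

657: h=6 => slot 6
503: h=6, probe 6,0 => slot 0
119: h=0, probe 0,1 => slot 1
902: h=6, probe 6,0,3 => slot 3
Table: [503, 119, ∅, 902, ∅, ∅, 657]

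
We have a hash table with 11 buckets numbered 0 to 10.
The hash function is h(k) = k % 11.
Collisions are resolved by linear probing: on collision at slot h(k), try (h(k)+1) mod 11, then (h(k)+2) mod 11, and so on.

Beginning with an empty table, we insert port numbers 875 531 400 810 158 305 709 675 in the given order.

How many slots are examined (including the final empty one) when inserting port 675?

Insert 875: h=6, slot 6 empty => index 6.
Insert 531: h=3, slot 3 empty => index 3.
Insert 400: h=4, slot 4 empty => index 4.
Insert 810: h=7, slot 7 empty => index 7.
Insert 158: h=4, slot 4 occupied => index 5.
Insert 305: h=8, slot 8 empty => index 8.
Insert 709: h=5, slots 5,6,7,8 occupied => index 9.
Insert 675: h=4, slots 4,5,6,7,8,9 occupied => index 10.
Table: [_, _, _, 531, 400, 158, 875, 810, 305, 709, 675]

7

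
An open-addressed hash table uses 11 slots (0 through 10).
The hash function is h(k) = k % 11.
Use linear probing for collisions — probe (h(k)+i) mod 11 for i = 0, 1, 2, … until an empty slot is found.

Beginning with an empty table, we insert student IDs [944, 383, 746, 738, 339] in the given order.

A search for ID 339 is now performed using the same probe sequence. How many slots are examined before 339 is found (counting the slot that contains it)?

5

944 hashes to 9; slot 9 is free => place at 9.
383 hashes to 9; 9 taken => place at 10.
746 hashes to 9; 9,10 taken => place at 0.
738 hashes to 1; slot 1 is free => place at 1.
339 hashes to 9; 9,10,0,1 taken => place at 2.
Table: [746, 738, 339, —, —, —, —, —, —, 944, 383]
Lookup 339: h=9, probe 9,10,0,1,2 → found at 2.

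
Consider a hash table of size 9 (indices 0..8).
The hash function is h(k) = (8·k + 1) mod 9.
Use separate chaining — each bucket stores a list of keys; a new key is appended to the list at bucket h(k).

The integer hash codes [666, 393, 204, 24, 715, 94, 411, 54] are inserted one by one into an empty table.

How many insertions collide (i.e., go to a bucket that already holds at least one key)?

Insert 666: h=1, bucket 1 empty → new chain.
Insert 393: h=4, bucket 4 empty → new chain.
Insert 204: h=4, bucket 4 nonempty → append to chain.
Insert 24: h=4, bucket 4 nonempty → append to chain.
Insert 715: h=6, bucket 6 empty → new chain.
Insert 94: h=6, bucket 6 nonempty → append to chain.
Insert 411: h=4, bucket 4 nonempty → append to chain.
Insert 54: h=1, bucket 1 nonempty → append to chain.
Final buckets:
0: .
1: 666 -> 54
2: .
3: .
4: 393 -> 204 -> 24 -> 411
5: .
6: 715 -> 94
7: .
8: .

5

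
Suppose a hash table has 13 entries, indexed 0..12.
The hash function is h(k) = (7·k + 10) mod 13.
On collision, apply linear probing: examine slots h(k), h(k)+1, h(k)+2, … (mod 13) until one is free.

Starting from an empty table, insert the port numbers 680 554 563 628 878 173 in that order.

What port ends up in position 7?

878

680 hashes to 12; slot 12 is free -> place at 12.
554 hashes to 1; slot 1 is free -> place at 1.
563 hashes to 12; 12 taken -> place at 0.
628 hashes to 12; 12,0,1 taken -> place at 2.
878 hashes to 7; slot 7 is free -> place at 7.
173 hashes to 12; 12,0,1,2 taken -> place at 3.
Table: [563, 554, 628, 173, -, -, -, 878, -, -, -, -, 680]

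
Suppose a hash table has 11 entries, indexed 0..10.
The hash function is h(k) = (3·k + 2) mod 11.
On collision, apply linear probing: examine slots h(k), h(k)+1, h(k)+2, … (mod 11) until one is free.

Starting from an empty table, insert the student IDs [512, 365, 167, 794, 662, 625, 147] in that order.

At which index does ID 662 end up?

Insert 512: h=9, slot 9 empty => index 9.
Insert 365: h=8, slot 8 empty => index 8.
Insert 167: h=8, slots 8,9 occupied => index 10.
Insert 794: h=8, slots 8,9,10 occupied => index 0.
Insert 662: h=8, slots 8,9,10,0 occupied => index 1.
Insert 625: h=7, slot 7 empty => index 7.
Insert 147: h=3, slot 3 empty => index 3.
Table: [794, 662, -, 147, -, -, -, 625, 365, 512, 167]

1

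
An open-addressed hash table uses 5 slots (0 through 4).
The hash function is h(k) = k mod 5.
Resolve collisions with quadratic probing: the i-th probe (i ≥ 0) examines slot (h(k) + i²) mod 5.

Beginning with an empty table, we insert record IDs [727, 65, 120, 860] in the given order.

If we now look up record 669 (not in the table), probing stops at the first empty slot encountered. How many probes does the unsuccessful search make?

727: h=2 -> slot 2
65: h=0 -> slot 0
120: h=0, probe 0,1 -> slot 1
860: h=0, probe 0,1,4 -> slot 4
Table: [65, 120, 727, —, 860]
Lookup 669: h=4, probe 4,0,3 → slot 3 empty, not found.

3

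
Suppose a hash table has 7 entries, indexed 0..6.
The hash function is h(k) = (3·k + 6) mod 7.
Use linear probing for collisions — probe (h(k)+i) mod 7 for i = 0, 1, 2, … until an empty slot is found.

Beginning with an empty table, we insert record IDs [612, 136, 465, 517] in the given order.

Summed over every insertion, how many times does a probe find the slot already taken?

Insert 612: h=1, slot 1 empty -> index 1.
Insert 136: h=1, slot 1 occupied -> index 2.
Insert 465: h=1, slots 1,2 occupied -> index 3.
Insert 517: h=3, slot 3 occupied -> index 4.
Table: [∅, 612, 136, 465, 517, ∅, ∅]

4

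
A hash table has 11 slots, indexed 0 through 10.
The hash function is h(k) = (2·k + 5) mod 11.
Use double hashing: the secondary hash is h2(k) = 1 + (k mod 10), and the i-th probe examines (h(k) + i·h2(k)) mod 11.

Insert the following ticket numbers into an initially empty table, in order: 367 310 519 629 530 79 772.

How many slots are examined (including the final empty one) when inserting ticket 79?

367: h=2 -> slot 2
310: h=9 -> slot 9
519: h=9, h2=10, probe 9,8 -> slot 8
629: h=9, h2=10, probe 9,8,7 -> slot 7
530: h=9, h2=1, probe 9,10 -> slot 10
79: h=9, h2=10, probe 9,8,7,6 -> slot 6
772: h=9, h2=3, probe 9,1 -> slot 1
Table: [—, 772, 367, —, —, —, 79, 629, 519, 310, 530]

4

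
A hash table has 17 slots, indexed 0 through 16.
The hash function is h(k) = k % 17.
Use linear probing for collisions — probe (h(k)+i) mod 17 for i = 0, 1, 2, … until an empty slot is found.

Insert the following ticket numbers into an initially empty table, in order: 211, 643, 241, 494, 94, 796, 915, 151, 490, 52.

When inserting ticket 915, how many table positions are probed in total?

Insert 211: h=7, slot 7 empty => index 7.
Insert 643: h=14, slot 14 empty => index 14.
Insert 241: h=3, slot 3 empty => index 3.
Insert 494: h=1, slot 1 empty => index 1.
Insert 94: h=9, slot 9 empty => index 9.
Insert 796: h=14, slot 14 occupied => index 15.
Insert 915: h=14, slots 14,15 occupied => index 16.
Insert 151: h=15, slots 15,16 occupied => index 0.
Insert 490: h=14, slots 14,15,16,0,1 occupied => index 2.
Insert 52: h=1, slots 1,2,3 occupied => index 4.
Table: [151, 494, 490, 241, 52, ., ., 211, ., 94, ., ., ., ., 643, 796, 915]

3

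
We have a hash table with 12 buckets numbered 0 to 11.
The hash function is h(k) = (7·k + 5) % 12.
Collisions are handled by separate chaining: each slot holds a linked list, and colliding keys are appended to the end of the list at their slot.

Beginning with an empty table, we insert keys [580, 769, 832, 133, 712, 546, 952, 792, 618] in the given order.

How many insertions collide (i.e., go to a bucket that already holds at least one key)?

5

580 -> bucket 9
769 -> bucket 0
832 -> bucket 9 (collision)
133 -> bucket 0 (collision)
712 -> bucket 9 (collision)
546 -> bucket 11
952 -> bucket 9 (collision)
792 -> bucket 5
618 -> bucket 11 (collision)
Final buckets:
0: 769 -> 133
1: .
2: .
3: .
4: .
5: 792
6: .
7: .
8: .
9: 580 -> 832 -> 712 -> 952
10: .
11: 546 -> 618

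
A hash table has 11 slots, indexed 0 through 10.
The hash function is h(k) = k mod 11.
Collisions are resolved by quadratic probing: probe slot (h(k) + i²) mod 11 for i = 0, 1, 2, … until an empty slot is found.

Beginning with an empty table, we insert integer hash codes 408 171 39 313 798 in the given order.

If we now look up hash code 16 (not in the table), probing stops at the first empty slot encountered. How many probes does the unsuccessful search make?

408 hashes to 1; slot 1 is free => place at 1.
171 hashes to 6; slot 6 is free => place at 6.
39 hashes to 6; 6 taken => place at 7.
313 hashes to 5; slot 5 is free => place at 5.
798 hashes to 6; 6,7 taken => place at 10.
Table: [—, 408, —, —, —, 313, 171, 39, —, —, 798]
Lookup 16: h=5, probe 5,6,9 → slot 9 empty, not found.

3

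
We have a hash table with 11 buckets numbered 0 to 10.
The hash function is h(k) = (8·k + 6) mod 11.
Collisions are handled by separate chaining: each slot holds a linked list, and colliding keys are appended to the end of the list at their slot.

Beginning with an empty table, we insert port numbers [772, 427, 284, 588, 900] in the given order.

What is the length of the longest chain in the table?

Insert 772: h=0, bucket 0 empty → new chain.
Insert 427: h=1, bucket 1 empty → new chain.
Insert 284: h=1, bucket 1 nonempty → append to chain.
Insert 588: h=2, bucket 2 empty → new chain.
Insert 900: h=1, bucket 1 nonempty → append to chain.
Final buckets:
0: 772
1: 427 -> 284 -> 900
2: 588
3: _
4: _
5: _
6: _
7: _
8: _
9: _
10: _

3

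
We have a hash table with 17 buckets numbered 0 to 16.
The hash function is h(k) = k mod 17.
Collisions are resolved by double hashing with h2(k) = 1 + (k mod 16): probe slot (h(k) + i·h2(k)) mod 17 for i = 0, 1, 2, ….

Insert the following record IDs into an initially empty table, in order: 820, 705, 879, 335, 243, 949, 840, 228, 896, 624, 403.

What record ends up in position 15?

820 hashes to 4; slot 4 is free => place at 4.
705 hashes to 8; slot 8 is free => place at 8.
879 hashes to 12; slot 12 is free => place at 12.
335 hashes to 12, h2=16; 12 taken => place at 11.
243 hashes to 5; slot 5 is free => place at 5.
949 hashes to 14; slot 14 is free => place at 14.
840 hashes to 7; slot 7 is free => place at 7.
228 hashes to 7, h2=5; 7,12 taken => place at 0.
896 hashes to 12, h2=1; 12 taken => place at 13.
624 hashes to 12, h2=1; 12,13,14 taken => place at 15.
403 hashes to 12, h2=4; 12 taken => place at 16.
Table: [228, _, _, _, 820, 243, _, 840, 705, _, _, 335, 879, 896, 949, 624, 403]

624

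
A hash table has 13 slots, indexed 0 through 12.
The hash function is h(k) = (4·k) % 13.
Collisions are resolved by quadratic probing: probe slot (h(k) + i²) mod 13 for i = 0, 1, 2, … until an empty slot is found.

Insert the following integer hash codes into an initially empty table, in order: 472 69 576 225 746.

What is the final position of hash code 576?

Insert 472: h=3, slot 3 empty -> index 3.
Insert 69: h=3, slot 3 occupied -> index 4.
Insert 576: h=3, slots 3,4 occupied -> index 7.
Insert 225: h=3, slots 3,4,7 occupied -> index 12.
Insert 746: h=7, slot 7 occupied -> index 8.
Table: [_, _, _, 472, 69, _, _, 576, 746, _, _, _, 225]

7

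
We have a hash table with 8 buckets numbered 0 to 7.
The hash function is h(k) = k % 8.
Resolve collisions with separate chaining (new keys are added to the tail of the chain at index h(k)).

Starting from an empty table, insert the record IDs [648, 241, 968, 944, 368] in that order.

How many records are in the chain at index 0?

Insert 648: h=0, bucket 0 empty → new chain.
Insert 241: h=1, bucket 1 empty → new chain.
Insert 968: h=0, bucket 0 nonempty → append to chain.
Insert 944: h=0, bucket 0 nonempty → append to chain.
Insert 368: h=0, bucket 0 nonempty → append to chain.
Final buckets:
0: 648 -> 968 -> 944 -> 368
1: 241
2: _
3: _
4: _
5: _
6: _
7: _

4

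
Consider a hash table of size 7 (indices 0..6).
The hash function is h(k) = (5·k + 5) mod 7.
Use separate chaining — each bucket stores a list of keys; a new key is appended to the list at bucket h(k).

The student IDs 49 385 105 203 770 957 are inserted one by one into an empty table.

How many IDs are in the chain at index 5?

5

Insert 49: h=5, bucket 5 empty → new chain.
Insert 385: h=5, bucket 5 nonempty → append to chain.
Insert 105: h=5, bucket 5 nonempty → append to chain.
Insert 203: h=5, bucket 5 nonempty → append to chain.
Insert 770: h=5, bucket 5 nonempty → append to chain.
Insert 957: h=2, bucket 2 empty → new chain.
Final buckets:
0: .
1: .
2: 957
3: .
4: .
5: 49 -> 385 -> 105 -> 203 -> 770
6: .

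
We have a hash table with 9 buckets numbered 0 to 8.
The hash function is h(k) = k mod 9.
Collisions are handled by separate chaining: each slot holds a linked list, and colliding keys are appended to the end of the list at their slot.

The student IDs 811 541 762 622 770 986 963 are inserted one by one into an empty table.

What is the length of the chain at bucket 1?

3

811 → bucket 1
541 → bucket 1 (collision)
762 → bucket 6
622 → bucket 1 (collision)
770 → bucket 5
986 → bucket 5 (collision)
963 → bucket 0
Final buckets:
0: 963
1: 811 -> 541 -> 622
2: ∅
3: ∅
4: ∅
5: 770 -> 986
6: 762
7: ∅
8: ∅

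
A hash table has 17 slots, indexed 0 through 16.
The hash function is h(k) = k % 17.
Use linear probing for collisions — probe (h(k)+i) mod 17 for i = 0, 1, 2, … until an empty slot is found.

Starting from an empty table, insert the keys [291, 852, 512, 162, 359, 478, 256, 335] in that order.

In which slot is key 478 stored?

6

Insert 291: h=2, slot 2 empty → index 2.
Insert 852: h=2, slot 2 occupied → index 3.
Insert 512: h=2, slots 2,3 occupied → index 4.
Insert 162: h=9, slot 9 empty → index 9.
Insert 359: h=2, slots 2,3,4 occupied → index 5.
Insert 478: h=2, slots 2,3,4,5 occupied → index 6.
Insert 256: h=1, slot 1 empty → index 1.
Insert 335: h=12, slot 12 empty → index 12.
Table: [—, 256, 291, 852, 512, 359, 478, —, —, 162, —, —, 335, —, —, —, —]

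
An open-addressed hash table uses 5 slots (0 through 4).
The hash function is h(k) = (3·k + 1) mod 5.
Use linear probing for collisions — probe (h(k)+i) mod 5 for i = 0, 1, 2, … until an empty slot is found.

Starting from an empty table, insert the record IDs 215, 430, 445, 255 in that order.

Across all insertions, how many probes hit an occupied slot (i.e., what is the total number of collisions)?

6

215 hashes to 1; slot 1 is free => place at 1.
430 hashes to 1; 1 taken => place at 2.
445 hashes to 1; 1,2 taken => place at 3.
255 hashes to 1; 1,2,3 taken => place at 4.
Table: [_, 215, 430, 445, 255]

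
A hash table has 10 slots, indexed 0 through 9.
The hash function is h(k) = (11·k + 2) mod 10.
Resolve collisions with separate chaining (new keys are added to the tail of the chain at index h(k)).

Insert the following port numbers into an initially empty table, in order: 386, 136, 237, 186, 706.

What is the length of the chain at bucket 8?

Insert 386: h=8, bucket 8 empty → new chain.
Insert 136: h=8, bucket 8 nonempty → append to chain.
Insert 237: h=9, bucket 9 empty → new chain.
Insert 186: h=8, bucket 8 nonempty → append to chain.
Insert 706: h=8, bucket 8 nonempty → append to chain.
Final buckets:
0: .
1: .
2: .
3: .
4: .
5: .
6: .
7: .
8: 386 -> 136 -> 186 -> 706
9: 237

4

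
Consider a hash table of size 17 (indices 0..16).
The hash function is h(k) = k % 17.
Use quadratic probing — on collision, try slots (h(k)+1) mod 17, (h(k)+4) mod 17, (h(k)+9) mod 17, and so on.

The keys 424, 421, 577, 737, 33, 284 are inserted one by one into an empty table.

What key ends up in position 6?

737

Insert 424: h=16, slot 16 empty => index 16.
Insert 421: h=13, slot 13 empty => index 13.
Insert 577: h=16, slot 16 occupied => index 0.
Insert 737: h=6, slot 6 empty => index 6.
Insert 33: h=16, slots 16,0 occupied => index 3.
Insert 284: h=12, slot 12 empty => index 12.
Table: [577, -, -, 33, -, -, 737, -, -, -, -, -, 284, 421, -, -, 424]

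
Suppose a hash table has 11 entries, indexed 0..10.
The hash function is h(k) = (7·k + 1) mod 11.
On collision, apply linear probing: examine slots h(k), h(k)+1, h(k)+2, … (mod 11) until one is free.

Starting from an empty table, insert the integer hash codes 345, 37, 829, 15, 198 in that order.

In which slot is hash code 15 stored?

10

345 hashes to 7; slot 7 is free => place at 7.
37 hashes to 7; 7 taken => place at 8.
829 hashes to 7; 7,8 taken => place at 9.
15 hashes to 7; 7,8,9 taken => place at 10.
198 hashes to 1; slot 1 is free => place at 1.
Table: [∅, 198, ∅, ∅, ∅, ∅, ∅, 345, 37, 829, 15]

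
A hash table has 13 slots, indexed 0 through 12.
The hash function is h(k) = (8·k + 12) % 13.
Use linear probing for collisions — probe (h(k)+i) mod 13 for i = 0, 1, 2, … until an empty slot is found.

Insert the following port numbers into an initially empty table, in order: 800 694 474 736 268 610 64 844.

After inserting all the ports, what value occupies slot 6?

844

800 hashes to 3; slot 3 is free -> place at 3.
694 hashes to 0; slot 0 is free -> place at 0.
474 hashes to 8; slot 8 is free -> place at 8.
736 hashes to 11; slot 11 is free -> place at 11.
268 hashes to 11; 11 taken -> place at 12.
610 hashes to 4; slot 4 is free -> place at 4.
64 hashes to 4; 4 taken -> place at 5.
844 hashes to 4; 4,5 taken -> place at 6.
Table: [694, _, _, 800, 610, 64, 844, _, 474, _, _, 736, 268]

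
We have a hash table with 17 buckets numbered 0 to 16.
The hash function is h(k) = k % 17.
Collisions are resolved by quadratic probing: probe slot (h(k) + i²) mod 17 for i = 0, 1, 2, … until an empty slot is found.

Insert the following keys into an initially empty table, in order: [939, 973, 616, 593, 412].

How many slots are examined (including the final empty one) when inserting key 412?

4

939: h=4 → slot 4
973: h=4, probe 4,5 → slot 5
616: h=4, probe 4,5,8 → slot 8
593: h=15 → slot 15
412: h=4, probe 4,5,8,13 → slot 13
Table: [-, -, -, -, 939, 973, -, -, 616, -, -, -, -, 412, -, 593, -]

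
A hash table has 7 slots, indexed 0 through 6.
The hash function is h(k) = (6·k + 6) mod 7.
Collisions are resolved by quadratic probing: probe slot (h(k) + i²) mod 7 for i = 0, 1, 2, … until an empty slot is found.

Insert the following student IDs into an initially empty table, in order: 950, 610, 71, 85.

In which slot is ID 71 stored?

950: h=1 -> slot 1
610: h=5 -> slot 5
71: h=5, probe 5,6 -> slot 6
85: h=5, probe 5,6,2 -> slot 2
Table: [., 950, 85, ., ., 610, 71]

6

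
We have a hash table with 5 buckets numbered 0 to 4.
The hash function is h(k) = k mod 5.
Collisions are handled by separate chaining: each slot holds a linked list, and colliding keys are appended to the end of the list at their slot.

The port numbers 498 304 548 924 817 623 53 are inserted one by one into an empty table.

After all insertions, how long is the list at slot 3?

498 → bucket 3
304 → bucket 4
548 → bucket 3 (collision)
924 → bucket 4 (collision)
817 → bucket 2
623 → bucket 3 (collision)
53 → bucket 3 (collision)
Final buckets:
0: —
1: —
2: 817
3: 498 -> 548 -> 623 -> 53
4: 304 -> 924

4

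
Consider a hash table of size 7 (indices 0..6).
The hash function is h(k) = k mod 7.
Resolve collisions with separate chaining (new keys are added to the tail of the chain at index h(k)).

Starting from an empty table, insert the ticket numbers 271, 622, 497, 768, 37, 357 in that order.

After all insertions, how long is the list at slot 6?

1

Insert 271: h=5, bucket 5 empty -> new chain.
Insert 622: h=6, bucket 6 empty -> new chain.
Insert 497: h=0, bucket 0 empty -> new chain.
Insert 768: h=5, bucket 5 nonempty -> append to chain.
Insert 37: h=2, bucket 2 empty -> new chain.
Insert 357: h=0, bucket 0 nonempty -> append to chain.
Final buckets:
0: 497 -> 357
1: ∅
2: 37
3: ∅
4: ∅
5: 271 -> 768
6: 622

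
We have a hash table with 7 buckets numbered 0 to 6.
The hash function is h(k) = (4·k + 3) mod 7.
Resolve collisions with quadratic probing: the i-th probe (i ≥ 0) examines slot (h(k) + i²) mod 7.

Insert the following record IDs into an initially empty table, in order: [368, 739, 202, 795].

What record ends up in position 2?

795

Insert 368: h=5, slot 5 empty -> index 5.
Insert 739: h=5, slot 5 occupied -> index 6.
Insert 202: h=6, slot 6 occupied -> index 0.
Insert 795: h=5, slots 5,6 occupied -> index 2.
Table: [202, —, 795, —, —, 368, 739]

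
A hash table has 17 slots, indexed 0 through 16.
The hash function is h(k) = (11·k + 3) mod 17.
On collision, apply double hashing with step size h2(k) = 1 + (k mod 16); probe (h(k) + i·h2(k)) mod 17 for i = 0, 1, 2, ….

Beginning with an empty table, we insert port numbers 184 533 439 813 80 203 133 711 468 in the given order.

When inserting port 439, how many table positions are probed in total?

184: h=4 => slot 4
533: h=1 => slot 1
439: h=4, h2=8, probe 4,12 => slot 12
813: h=4, h2=14, probe 4,1,15 => slot 15
80: h=16 => slot 16
203: h=9 => slot 9
133: h=4, h2=6, probe 4,10 => slot 10
711: h=4, h2=8, probe 4,12,3 => slot 3
468: h=0 => slot 0
Table: [468, 533, ., 711, 184, ., ., ., ., 203, 133, ., 439, ., ., 813, 80]

2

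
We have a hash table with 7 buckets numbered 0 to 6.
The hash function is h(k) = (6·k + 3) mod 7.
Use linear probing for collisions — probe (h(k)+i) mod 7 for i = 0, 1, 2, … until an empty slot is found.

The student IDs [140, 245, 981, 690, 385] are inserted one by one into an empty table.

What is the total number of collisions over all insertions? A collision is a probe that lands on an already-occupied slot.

3

140: h=3 → slot 3
245: h=3, probe 3,4 → slot 4
981: h=2 → slot 2
690: h=6 → slot 6
385: h=3, probe 3,4,5 → slot 5
Table: [., ., 981, 140, 245, 385, 690]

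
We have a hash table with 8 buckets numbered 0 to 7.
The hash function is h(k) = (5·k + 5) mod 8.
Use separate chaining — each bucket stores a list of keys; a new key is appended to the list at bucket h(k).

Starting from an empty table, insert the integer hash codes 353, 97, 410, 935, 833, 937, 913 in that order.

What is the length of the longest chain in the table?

353 → bucket 2
97 → bucket 2 (collision)
410 → bucket 7
935 → bucket 0
833 → bucket 2 (collision)
937 → bucket 2 (collision)
913 → bucket 2 (collision)
Final buckets:
0: 935
1: _
2: 353 -> 97 -> 833 -> 937 -> 913
3: _
4: _
5: _
6: _
7: 410

5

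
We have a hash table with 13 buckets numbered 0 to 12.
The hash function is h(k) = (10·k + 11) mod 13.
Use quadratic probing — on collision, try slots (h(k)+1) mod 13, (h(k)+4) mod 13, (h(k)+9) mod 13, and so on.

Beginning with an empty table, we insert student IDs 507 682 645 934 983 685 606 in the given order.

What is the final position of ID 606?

9

507: h=11 -> slot 11
682: h=6 -> slot 6
645: h=0 -> slot 0
934: h=4 -> slot 4
983: h=0, probe 0,1 -> slot 1
685: h=10 -> slot 10
606: h=0, probe 0,1,4,9 -> slot 9
Table: [645, 983, _, _, 934, _, 682, _, _, 606, 685, 507, _]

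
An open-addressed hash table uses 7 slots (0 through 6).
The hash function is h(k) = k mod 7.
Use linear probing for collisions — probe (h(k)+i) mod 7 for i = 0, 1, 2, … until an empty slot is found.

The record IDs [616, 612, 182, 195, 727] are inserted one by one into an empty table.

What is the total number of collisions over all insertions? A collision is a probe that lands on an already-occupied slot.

4

616: h=0 => slot 0
612: h=3 => slot 3
182: h=0, probe 0,1 => slot 1
195: h=6 => slot 6
727: h=6, probe 6,0,1,2 => slot 2
Table: [616, 182, 727, 612, -, -, 195]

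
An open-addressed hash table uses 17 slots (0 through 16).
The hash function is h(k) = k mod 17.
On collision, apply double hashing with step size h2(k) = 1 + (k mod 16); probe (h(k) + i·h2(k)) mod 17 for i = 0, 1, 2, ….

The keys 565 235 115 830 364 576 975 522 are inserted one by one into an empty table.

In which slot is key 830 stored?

Insert 565: h=4, slot 4 empty -> index 4.
Insert 235: h=14, slot 14 empty -> index 14.
Insert 115: h=13, slot 13 empty -> index 13.
Insert 830: h=14, h2=15, slot 14 occupied -> index 12.
Insert 364: h=7, slot 7 empty -> index 7.
Insert 576: h=15, slot 15 empty -> index 15.
Insert 975: h=6, slot 6 empty -> index 6.
Insert 522: h=12, h2=11, slots 12,6 occupied -> index 0.
Table: [522, -, -, -, 565, -, 975, 364, -, -, -, -, 830, 115, 235, 576, -]

12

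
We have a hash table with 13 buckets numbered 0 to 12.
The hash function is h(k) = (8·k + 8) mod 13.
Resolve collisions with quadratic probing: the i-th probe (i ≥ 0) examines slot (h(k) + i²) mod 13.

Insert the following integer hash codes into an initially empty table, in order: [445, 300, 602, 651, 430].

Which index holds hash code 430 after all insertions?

7

445 hashes to 6; slot 6 is free → place at 6.
300 hashes to 3; slot 3 is free → place at 3.
602 hashes to 1; slot 1 is free → place at 1.
651 hashes to 3; 3 taken → place at 4.
430 hashes to 3; 3,4 taken → place at 7.
Table: [., 602, ., 300, 651, ., 445, 430, ., ., ., ., .]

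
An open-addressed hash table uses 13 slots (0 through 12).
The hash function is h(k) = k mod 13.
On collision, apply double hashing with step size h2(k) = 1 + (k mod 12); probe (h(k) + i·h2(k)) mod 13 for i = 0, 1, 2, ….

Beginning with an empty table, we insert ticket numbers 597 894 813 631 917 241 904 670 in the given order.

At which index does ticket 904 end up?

4

Insert 597: h=12, slot 12 empty -> index 12.
Insert 894: h=10, slot 10 empty -> index 10.
Insert 813: h=7, slot 7 empty -> index 7.
Insert 631: h=7, h2=8, slot 7 occupied -> index 2.
Insert 917: h=7, h2=6, slot 7 occupied -> index 0.
Insert 241: h=7, h2=2, slot 7 occupied -> index 9.
Insert 904: h=7, h2=5, slots 7,12 occupied -> index 4.
Insert 670: h=7, h2=11, slot 7 occupied -> index 5.
Table: [917, —, 631, —, 904, 670, —, 813, —, 241, 894, —, 597]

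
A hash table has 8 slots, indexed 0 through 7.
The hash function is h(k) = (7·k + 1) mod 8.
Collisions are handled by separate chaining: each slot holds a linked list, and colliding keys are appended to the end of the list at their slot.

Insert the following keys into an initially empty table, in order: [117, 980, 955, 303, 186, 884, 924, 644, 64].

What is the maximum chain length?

Insert 117: h=4, bucket 4 empty → new chain.
Insert 980: h=5, bucket 5 empty → new chain.
Insert 955: h=6, bucket 6 empty → new chain.
Insert 303: h=2, bucket 2 empty → new chain.
Insert 186: h=7, bucket 7 empty → new chain.
Insert 884: h=5, bucket 5 nonempty → append to chain.
Insert 924: h=5, bucket 5 nonempty → append to chain.
Insert 644: h=5, bucket 5 nonempty → append to chain.
Insert 64: h=1, bucket 1 empty → new chain.
Final buckets:
0: —
1: 64
2: 303
3: —
4: 117
5: 980 -> 884 -> 924 -> 644
6: 955
7: 186

4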